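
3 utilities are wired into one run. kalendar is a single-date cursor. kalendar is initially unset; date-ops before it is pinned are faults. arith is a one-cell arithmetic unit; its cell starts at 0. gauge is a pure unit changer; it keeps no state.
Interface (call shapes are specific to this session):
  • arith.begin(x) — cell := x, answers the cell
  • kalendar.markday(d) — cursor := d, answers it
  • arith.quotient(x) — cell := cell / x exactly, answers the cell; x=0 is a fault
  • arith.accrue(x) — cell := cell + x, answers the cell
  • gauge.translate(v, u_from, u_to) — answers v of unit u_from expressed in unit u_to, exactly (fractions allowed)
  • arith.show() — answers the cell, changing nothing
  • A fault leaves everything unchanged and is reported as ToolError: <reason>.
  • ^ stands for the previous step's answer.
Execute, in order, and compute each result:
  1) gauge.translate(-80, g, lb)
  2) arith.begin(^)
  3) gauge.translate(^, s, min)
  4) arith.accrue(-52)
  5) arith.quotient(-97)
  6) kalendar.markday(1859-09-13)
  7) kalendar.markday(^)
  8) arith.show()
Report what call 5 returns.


% 1. translate(-80, g, lb) => -8000000/45359237
% 2. begin(^) => -8000000/45359237
% 3. translate(^, s, min) => -400000/136077711
% 4. accrue(-52) => -2366680324/45359237
% 5. quotient(-97) => 2366680324/4399845989
% 6. markday(1859-09-13) => 1859-09-13
% 7. markday(^) => 1859-09-13
% 8. show() => 2366680324/4399845989

Answer: 2366680324/4399845989


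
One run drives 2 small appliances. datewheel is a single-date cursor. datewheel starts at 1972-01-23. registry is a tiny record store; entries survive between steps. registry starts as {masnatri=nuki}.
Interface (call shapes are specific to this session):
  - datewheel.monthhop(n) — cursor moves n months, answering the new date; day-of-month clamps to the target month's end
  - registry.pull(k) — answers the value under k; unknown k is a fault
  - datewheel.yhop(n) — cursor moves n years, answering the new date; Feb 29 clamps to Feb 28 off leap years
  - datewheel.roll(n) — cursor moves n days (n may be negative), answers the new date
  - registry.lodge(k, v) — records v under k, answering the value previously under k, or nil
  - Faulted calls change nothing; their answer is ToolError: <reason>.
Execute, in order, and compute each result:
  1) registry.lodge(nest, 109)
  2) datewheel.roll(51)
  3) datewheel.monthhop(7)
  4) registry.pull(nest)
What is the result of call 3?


Answer: 1972-10-14

Derivation:
I invoke lodge passing k='nest', v='109', → nil.
Then roll passing n='51', and observe 1972-03-14.
Next I call monthhop passing n='7', — result: 1972-10-14.
I run pull passing k='nest', → 109.


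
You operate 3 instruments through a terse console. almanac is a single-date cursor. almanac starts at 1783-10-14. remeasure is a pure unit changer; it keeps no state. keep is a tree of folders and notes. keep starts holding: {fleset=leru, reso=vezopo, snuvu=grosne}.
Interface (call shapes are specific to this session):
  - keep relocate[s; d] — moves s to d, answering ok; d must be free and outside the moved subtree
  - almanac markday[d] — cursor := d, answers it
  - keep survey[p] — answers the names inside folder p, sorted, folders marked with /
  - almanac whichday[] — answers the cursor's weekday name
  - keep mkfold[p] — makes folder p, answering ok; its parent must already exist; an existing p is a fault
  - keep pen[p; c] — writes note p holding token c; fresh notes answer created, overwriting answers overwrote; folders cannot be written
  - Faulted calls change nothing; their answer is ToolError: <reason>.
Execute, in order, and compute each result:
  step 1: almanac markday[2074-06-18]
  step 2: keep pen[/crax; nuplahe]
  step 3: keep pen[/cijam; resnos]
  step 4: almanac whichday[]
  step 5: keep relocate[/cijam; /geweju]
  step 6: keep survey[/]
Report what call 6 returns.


Answer: [crax, fleset, geweju, reso, snuvu]

Derivation:
==> almanac markday(d=2074-06-18)
<== 2074-06-18
==> keep pen(p=/crax, c=nuplahe)
<== created
==> keep pen(p=/cijam, c=resnos)
<== created
==> almanac whichday()
<== Monday
==> keep relocate(s=/cijam, d=/geweju)
<== ok
==> keep survey(p=/)
<== [crax, fleset, geweju, reso, snuvu]


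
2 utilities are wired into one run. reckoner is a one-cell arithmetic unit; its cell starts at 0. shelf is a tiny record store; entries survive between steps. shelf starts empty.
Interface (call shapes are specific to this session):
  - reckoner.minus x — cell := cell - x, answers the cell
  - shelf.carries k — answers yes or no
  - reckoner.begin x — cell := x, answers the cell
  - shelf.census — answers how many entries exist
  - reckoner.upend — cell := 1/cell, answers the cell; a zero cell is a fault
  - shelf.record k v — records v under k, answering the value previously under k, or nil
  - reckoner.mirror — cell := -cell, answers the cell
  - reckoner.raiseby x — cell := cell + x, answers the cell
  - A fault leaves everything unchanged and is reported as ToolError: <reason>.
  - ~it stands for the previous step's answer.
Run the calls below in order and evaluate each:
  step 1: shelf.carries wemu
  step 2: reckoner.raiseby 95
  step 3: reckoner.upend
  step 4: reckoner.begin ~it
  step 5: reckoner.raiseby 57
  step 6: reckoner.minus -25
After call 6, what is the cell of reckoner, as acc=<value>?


;; shelf.carries(wemu) == no
;; reckoner.raiseby(95) == 95
;; reckoner.upend() == 1/95
;; reckoner.begin(~it) == 1/95
;; reckoner.raiseby(57) == 5416/95
;; reckoner.minus(-25) == 7791/95

Answer: acc=7791/95


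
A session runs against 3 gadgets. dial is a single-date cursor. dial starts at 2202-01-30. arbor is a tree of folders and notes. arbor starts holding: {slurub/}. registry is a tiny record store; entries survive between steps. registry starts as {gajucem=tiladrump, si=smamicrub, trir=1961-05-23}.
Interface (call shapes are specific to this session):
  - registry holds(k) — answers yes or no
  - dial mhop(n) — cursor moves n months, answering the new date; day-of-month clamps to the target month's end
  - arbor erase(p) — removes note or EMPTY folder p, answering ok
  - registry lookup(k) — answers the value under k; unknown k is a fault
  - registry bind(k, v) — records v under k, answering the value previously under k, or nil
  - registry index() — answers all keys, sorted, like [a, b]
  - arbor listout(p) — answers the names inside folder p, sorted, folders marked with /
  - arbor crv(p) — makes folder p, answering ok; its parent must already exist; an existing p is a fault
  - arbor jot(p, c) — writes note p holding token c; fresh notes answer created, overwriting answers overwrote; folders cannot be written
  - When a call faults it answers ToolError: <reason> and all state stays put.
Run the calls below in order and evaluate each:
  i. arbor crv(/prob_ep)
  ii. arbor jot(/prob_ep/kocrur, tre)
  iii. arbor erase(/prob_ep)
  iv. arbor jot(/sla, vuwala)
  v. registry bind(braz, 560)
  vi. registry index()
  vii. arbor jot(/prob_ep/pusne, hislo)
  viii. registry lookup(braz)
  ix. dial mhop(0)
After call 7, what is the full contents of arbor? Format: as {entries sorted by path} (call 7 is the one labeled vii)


[in] arbor crv p='/prob_ep'
  ok
[in] arbor jot p='/prob_ep/kocrur' c='tre'
  created
[in] arbor erase p='/prob_ep'
  ToolError: not empty
[in] arbor jot p='/sla' c='vuwala'
  created
[in] registry bind k='braz' v='560'
  nil
[in] registry index
  [braz, gajucem, si, trir]
[in] arbor jot p='/prob_ep/pusne' c='hislo'
  created
[in] registry lookup k='braz'
  560
[in] dial mhop n='0'
  2202-01-30

Answer: {prob_ep/, prob_ep/kocrur=tre, prob_ep/pusne=hislo, sla=vuwala, slurub/}


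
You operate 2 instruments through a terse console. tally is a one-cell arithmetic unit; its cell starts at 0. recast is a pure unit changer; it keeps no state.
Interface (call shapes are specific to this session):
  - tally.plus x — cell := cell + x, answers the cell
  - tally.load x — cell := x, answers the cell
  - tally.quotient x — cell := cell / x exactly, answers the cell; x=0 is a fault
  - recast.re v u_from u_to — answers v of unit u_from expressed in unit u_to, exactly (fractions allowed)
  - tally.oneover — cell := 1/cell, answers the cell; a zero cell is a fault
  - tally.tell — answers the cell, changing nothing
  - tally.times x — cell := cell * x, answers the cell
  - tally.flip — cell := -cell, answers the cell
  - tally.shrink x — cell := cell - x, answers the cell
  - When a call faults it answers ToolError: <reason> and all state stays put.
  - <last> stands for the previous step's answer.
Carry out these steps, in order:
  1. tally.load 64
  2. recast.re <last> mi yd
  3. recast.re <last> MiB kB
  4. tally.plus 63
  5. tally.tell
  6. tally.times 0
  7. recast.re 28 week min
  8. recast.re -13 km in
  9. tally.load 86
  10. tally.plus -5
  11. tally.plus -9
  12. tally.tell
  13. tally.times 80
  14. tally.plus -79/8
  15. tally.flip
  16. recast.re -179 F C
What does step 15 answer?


Answer: -46001/8

Derivation:
Calling tally.load passing 64, → 64.
I invoke recast.re passing <last>, mi, yd, giving 112640.
Calling recast.re passing <last>, MiB, kB, yielding 2952790016/25.
I invoke tally.plus passing 63, which returns 127.
Calling tally.tell(), → 127.
Calling tally.times passing 0: 0.
Invoking recast.re passing 28, week, min, — result: 282240.
I call recast.re passing -13, km, in, — result: -65000000/127.
Now I run tally.load passing 86, and get 86.
Calling tally.plus passing -5, and get 81.
I run tally.plus passing -9, giving 72.
I run tally.tell, giving 72.
Next I call tally.times passing 80, — result: 5760.
Using tally.plus passing -79/8, yielding 46001/8.
I run tally.flip(), and get -46001/8.
I call recast.re passing -179, F, C, and see -1055/9.


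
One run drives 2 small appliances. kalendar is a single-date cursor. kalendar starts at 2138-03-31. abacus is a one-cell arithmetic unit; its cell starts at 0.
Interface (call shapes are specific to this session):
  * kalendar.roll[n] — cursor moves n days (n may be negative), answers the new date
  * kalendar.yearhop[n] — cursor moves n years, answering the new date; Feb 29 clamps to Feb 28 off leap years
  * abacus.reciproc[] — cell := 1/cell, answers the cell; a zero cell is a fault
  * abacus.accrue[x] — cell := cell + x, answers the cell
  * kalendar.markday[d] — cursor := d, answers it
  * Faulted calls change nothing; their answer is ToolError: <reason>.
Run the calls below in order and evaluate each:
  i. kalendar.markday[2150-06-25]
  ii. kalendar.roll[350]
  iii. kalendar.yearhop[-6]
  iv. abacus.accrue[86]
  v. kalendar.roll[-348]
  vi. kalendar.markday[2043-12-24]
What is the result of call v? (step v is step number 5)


Answer: 2144-06-27

Derivation:
% 1. kalendar.markday(d→2150-06-25) == 2150-06-25
% 2. kalendar.roll(n→350) == 2151-06-10
% 3. kalendar.yearhop(n→-6) == 2145-06-10
% 4. abacus.accrue(x→86) == 86
% 5. kalendar.roll(n→-348) == 2144-06-27
% 6. kalendar.markday(d→2043-12-24) == 2043-12-24


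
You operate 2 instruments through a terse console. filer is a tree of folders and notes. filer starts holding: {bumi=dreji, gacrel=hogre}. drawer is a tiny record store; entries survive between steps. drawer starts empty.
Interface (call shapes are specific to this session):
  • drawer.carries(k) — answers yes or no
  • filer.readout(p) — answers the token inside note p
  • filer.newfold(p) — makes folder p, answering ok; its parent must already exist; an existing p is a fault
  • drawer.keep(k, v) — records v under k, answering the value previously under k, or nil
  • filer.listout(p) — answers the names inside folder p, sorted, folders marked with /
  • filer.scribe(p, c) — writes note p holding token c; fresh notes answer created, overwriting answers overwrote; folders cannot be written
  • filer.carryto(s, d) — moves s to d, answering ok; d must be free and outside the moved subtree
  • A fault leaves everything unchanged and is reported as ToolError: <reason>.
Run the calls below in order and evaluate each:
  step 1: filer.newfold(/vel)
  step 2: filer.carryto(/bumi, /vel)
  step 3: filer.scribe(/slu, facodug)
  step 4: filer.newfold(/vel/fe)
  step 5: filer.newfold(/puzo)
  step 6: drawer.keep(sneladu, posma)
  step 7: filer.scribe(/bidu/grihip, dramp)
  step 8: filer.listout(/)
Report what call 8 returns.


Answer: [bumi, gacrel, puzo/, slu, vel/]

Derivation:
Act: newfold[p=/vel]
Obs: ok
Act: carryto[s=/bumi; d=/vel]
Obs: ToolError: exists
Act: scribe[p=/slu; c=facodug]
Obs: created
Act: newfold[p=/vel/fe]
Obs: ok
Act: newfold[p=/puzo]
Obs: ok
Act: keep[k=sneladu; v=posma]
Obs: nil
Act: scribe[p=/bidu/grihip; c=dramp]
Obs: ToolError: no parent
Act: listout[p=/]
Obs: [bumi, gacrel, puzo/, slu, vel/]


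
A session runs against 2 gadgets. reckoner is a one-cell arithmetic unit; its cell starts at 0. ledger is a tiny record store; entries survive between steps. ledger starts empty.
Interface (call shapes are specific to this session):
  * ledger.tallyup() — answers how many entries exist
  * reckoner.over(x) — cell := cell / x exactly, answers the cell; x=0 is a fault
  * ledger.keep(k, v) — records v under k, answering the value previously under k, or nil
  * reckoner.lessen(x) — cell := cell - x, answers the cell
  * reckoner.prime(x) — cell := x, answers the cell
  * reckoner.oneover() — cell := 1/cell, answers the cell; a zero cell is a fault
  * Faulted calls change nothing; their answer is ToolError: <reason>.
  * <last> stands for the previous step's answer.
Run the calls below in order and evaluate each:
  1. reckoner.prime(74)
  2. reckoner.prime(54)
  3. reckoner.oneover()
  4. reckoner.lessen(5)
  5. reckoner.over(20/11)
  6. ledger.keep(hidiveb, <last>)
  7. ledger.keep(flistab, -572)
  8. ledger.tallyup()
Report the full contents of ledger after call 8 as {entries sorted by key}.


Answer: {flistab=-572, hidiveb=-2959/1080}

Derivation:
// prime(74) : 74
// prime(54) : 54
// oneover() : 1/54
// lessen(5) : -269/54
// over(20/11) : -2959/1080
// keep(hidiveb, <last>) : nil
// keep(flistab, -572) : nil
// tallyup() : 2


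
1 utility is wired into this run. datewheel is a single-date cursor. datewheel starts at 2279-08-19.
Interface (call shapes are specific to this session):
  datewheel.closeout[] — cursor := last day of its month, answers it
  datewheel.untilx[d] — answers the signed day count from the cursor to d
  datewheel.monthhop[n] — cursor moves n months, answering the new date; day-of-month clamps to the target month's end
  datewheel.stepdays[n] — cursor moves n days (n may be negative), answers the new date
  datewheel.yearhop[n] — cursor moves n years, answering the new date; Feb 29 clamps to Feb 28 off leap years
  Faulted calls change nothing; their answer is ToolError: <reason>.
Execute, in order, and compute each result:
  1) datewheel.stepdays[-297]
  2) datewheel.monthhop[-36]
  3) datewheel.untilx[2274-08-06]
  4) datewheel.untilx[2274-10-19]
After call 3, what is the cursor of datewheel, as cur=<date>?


> stepdays -297
  2278-10-26
> monthhop -36
  2275-10-26
> untilx 2274-08-06
  -446
> untilx 2274-10-19
  -372

Answer: cur=2275-10-26


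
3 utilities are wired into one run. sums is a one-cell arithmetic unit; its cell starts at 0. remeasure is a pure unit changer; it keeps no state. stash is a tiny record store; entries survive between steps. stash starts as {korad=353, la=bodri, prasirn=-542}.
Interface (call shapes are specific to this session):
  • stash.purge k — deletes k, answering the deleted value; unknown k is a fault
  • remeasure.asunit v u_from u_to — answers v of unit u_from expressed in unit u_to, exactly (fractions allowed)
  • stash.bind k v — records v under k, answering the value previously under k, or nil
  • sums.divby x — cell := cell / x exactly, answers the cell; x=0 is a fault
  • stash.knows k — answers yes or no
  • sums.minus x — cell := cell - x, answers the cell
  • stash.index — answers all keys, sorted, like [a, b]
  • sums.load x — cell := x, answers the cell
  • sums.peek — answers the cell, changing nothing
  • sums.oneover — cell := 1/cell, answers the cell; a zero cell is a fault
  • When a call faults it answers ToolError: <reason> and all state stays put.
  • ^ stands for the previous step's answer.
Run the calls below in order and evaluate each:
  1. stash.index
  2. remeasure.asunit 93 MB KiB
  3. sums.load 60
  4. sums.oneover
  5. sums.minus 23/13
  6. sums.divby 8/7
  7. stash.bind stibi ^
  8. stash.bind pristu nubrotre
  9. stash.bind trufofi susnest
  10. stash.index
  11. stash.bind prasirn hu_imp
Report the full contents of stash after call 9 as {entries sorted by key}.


→ stash.index()
← [korad, la, prasirn]
→ remeasure.asunit(93, MB, KiB)
← 1453125/16
→ sums.load(60)
← 60
→ sums.oneover()
← 1/60
→ sums.minus(23/13)
← -1367/780
→ sums.divby(8/7)
← -9569/6240
→ stash.bind(stibi, ^)
← nil
→ stash.bind(pristu, nubrotre)
← nil
→ stash.bind(trufofi, susnest)
← nil
→ stash.index()
← [korad, la, prasirn, pristu, stibi, trufofi]
→ stash.bind(prasirn, hu_imp)
← -542

Answer: {korad=353, la=bodri, prasirn=-542, pristu=nubrotre, stibi=-9569/6240, trufofi=susnest}


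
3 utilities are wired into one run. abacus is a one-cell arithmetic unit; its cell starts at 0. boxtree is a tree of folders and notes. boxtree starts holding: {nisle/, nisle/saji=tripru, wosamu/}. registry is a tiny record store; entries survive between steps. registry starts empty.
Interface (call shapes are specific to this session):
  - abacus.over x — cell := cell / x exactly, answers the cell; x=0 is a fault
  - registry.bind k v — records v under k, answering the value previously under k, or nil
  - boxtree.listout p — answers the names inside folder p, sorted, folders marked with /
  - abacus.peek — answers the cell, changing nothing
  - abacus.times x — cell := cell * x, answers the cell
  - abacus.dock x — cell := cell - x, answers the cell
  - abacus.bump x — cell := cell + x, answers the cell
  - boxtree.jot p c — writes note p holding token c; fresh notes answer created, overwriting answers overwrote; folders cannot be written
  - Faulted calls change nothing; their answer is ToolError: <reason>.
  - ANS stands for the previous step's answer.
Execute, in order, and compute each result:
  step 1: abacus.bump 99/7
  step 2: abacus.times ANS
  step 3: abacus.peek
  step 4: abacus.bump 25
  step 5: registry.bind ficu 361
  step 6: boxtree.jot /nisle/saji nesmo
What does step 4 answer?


Answer: 11026/49

Derivation:
Now I run bump on x: 99/7, — result: 99/7.
Next I call times on x: ANS, yielding 9801/49.
Now I run peek(), and get 9801/49.
Invoking bump on x: 25, which returns 11026/49.
I run bind on k: ficu, v: 361: nil.
I try jot on p: /nisle/saji, c: nesmo, which returns overwrote.


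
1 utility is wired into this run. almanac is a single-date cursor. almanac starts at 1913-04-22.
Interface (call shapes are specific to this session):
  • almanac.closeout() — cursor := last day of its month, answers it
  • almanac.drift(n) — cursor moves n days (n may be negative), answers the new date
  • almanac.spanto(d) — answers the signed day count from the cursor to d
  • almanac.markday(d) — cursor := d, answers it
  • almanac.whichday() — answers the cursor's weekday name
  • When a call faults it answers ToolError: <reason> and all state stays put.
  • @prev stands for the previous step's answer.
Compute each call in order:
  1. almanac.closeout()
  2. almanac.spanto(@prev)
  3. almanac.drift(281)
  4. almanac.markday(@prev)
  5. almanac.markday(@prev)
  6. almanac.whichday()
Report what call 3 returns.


Answer: 1914-02-05

Derivation:
·→ almanac.closeout()
·← 1913-04-30
·→ almanac.spanto(@prev)
·← 0
·→ almanac.drift(281)
·← 1914-02-05
·→ almanac.markday(@prev)
·← 1914-02-05
·→ almanac.markday(@prev)
·← 1914-02-05
·→ almanac.whichday()
·← Thursday


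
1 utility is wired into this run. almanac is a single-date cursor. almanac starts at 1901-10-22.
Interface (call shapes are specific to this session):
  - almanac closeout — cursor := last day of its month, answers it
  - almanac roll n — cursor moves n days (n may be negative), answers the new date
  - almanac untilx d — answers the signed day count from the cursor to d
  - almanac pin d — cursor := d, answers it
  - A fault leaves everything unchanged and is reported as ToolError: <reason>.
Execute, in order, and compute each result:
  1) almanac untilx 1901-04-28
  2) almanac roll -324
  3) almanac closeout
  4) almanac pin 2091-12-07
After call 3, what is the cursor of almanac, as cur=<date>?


// almanac untilx(d=1901-04-28) == -177
// almanac roll(n=-324) == 1900-12-02
// almanac closeout() == 1900-12-31
// almanac pin(d=2091-12-07) == 2091-12-07

Answer: cur=1900-12-31


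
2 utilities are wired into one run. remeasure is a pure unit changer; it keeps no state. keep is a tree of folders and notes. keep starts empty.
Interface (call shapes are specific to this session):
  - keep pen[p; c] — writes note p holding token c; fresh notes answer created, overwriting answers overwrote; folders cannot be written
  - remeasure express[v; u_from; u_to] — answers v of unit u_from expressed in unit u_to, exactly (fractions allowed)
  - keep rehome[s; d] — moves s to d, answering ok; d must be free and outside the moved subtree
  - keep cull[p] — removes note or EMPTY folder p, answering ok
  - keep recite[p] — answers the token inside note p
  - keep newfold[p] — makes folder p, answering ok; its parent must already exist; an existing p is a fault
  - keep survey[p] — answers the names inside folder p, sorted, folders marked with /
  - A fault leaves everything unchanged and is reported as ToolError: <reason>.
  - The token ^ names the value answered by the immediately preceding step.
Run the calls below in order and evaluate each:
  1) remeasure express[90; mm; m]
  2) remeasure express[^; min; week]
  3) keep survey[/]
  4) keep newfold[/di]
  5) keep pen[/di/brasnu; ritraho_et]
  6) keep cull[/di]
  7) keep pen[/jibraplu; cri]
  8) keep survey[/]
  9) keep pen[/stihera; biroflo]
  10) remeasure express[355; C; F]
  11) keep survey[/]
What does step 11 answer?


Answer: [di/, jibraplu, stihera]

Derivation:
-> remeasure express(90, mm, m)
<- 9/100
-> remeasure express(^, min, week)
<- 1/112000
-> keep survey(/)
<- []
-> keep newfold(/di)
<- ok
-> keep pen(/di/brasnu, ritraho_et)
<- created
-> keep cull(/di)
<- ToolError: not empty
-> keep pen(/jibraplu, cri)
<- created
-> keep survey(/)
<- [di/, jibraplu]
-> keep pen(/stihera, biroflo)
<- created
-> remeasure express(355, C, F)
<- 671
-> keep survey(/)
<- [di/, jibraplu, stihera]


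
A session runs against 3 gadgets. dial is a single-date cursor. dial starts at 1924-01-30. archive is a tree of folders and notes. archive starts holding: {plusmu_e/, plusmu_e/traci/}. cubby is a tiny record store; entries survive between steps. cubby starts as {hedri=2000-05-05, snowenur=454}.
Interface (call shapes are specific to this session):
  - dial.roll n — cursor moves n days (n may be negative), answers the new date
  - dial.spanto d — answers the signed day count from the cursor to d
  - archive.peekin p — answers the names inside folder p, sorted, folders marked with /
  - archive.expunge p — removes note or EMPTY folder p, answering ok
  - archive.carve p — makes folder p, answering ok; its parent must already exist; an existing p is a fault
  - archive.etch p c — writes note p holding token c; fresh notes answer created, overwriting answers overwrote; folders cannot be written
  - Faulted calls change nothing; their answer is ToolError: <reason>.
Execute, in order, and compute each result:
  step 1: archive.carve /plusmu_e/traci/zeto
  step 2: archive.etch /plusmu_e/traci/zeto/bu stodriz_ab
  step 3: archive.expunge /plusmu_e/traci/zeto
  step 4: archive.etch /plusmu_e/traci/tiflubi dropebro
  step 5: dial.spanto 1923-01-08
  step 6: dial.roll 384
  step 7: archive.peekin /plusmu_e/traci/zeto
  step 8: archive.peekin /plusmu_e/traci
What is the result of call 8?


Answer: [tiflubi, zeto/]

Derivation:
# 1. carve(/plusmu_e/traci/zeto) == ok
# 2. etch(/plusmu_e/traci/zeto/bu, stodriz_ab) == created
# 3. expunge(/plusmu_e/traci/zeto) == ToolError: not empty
# 4. etch(/plusmu_e/traci/tiflubi, dropebro) == created
# 5. spanto(1923-01-08) == -387
# 6. roll(384) == 1925-02-17
# 7. peekin(/plusmu_e/traci/zeto) == [bu]
# 8. peekin(/plusmu_e/traci) == [tiflubi, zeto/]


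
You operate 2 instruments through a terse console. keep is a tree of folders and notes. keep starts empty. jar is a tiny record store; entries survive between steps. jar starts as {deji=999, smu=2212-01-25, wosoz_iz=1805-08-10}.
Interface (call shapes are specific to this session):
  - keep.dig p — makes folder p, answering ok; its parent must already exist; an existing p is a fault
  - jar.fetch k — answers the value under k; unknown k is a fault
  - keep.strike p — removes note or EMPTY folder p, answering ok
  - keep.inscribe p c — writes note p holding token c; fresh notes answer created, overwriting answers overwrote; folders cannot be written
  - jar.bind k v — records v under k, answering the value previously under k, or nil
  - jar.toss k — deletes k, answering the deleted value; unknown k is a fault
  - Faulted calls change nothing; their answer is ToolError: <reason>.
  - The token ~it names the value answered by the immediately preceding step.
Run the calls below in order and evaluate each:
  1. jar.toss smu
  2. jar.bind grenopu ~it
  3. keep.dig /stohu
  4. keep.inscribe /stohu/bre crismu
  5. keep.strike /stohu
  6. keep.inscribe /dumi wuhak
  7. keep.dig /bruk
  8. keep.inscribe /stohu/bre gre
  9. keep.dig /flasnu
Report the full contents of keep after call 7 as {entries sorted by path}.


→ toss(k: smu)
← 2212-01-25
→ bind(k: grenopu, v: ~it)
← nil
→ dig(p: /stohu)
← ok
→ inscribe(p: /stohu/bre, c: crismu)
← created
→ strike(p: /stohu)
← ToolError: not empty
→ inscribe(p: /dumi, c: wuhak)
← created
→ dig(p: /bruk)
← ok
→ inscribe(p: /stohu/bre, c: gre)
← overwrote
→ dig(p: /flasnu)
← ok

Answer: {bruk/, dumi=wuhak, stohu/, stohu/bre=crismu}


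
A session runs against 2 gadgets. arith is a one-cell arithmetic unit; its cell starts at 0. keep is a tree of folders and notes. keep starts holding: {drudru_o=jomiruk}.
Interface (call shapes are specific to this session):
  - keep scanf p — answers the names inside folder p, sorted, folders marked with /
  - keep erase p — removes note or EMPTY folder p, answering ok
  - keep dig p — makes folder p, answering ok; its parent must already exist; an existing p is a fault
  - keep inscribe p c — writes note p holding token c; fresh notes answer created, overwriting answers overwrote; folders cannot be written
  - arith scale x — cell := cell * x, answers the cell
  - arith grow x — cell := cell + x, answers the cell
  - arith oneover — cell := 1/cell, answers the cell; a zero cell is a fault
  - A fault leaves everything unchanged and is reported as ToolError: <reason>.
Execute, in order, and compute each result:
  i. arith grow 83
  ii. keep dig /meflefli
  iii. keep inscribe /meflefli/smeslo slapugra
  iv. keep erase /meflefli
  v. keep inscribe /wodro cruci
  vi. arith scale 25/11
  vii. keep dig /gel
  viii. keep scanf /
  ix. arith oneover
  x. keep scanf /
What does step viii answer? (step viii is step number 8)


Answer: [drudru_o, gel/, meflefli/, wodro]

Derivation:
;; 1. arith grow(83) == 83
;; 2. keep dig(/meflefli) == ok
;; 3. keep inscribe(/meflefli/smeslo, slapugra) == created
;; 4. keep erase(/meflefli) == ToolError: not empty
;; 5. keep inscribe(/wodro, cruci) == created
;; 6. arith scale(25/11) == 2075/11
;; 7. keep dig(/gel) == ok
;; 8. keep scanf(/) == [drudru_o, gel/, meflefli/, wodro]
;; 9. arith oneover() == 11/2075
;; 10. keep scanf(/) == [drudru_o, gel/, meflefli/, wodro]


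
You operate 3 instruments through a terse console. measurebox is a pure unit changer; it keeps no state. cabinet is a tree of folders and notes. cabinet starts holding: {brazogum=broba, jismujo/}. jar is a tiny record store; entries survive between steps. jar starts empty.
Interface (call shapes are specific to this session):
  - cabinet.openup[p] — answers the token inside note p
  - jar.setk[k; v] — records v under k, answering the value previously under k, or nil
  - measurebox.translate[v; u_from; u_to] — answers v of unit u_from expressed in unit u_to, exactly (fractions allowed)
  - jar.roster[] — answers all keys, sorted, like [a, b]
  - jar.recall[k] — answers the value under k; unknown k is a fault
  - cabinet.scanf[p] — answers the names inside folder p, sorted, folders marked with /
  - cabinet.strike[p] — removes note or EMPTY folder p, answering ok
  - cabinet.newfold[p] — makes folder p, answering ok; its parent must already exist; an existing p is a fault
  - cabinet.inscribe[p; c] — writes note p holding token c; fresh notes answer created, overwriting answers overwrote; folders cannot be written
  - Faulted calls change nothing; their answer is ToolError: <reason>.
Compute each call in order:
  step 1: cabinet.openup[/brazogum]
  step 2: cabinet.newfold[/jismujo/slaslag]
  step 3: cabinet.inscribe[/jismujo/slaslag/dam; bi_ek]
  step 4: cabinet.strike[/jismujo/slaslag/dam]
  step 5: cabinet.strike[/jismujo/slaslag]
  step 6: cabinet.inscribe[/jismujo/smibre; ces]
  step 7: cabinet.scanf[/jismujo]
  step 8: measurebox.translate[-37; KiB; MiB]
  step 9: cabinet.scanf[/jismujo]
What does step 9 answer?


Answer: [smibre]

Derivation:
I run cabinet.openup passing p→/brazogum, — result: broba.
Invoking cabinet.newfold passing p→/jismujo/slaslag, yielding ok.
I try cabinet.inscribe passing p→/jismujo/slaslag/dam, c→bi_ek, and see created.
I invoke cabinet.strike passing p→/jismujo/slaslag/dam, → ok.
Then cabinet.strike passing p→/jismujo/slaslag, and observe ok.
Calling cabinet.inscribe passing p→/jismujo/smibre, c→ces, and get created.
I use cabinet.scanf passing p→/jismujo: [smibre].
I run measurebox.translate passing v→-37, u_from→KiB, u_to→MiB, and see -37/1024.
Invoking cabinet.scanf passing p→/jismujo, giving [smibre].


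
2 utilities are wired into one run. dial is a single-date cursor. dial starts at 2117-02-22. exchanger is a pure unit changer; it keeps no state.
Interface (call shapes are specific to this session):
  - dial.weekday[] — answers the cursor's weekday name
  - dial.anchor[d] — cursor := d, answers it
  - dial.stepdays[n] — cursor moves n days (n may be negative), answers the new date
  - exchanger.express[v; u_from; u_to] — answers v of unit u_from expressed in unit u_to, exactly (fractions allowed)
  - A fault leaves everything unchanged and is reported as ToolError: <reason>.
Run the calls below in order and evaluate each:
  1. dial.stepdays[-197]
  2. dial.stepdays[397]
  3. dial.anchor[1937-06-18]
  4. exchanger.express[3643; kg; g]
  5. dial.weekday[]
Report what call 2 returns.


Answer: 2117-09-10

Derivation:
CALL dial.stepdays[n='-197']
RET  2116-08-09
CALL dial.stepdays[n='397']
RET  2117-09-10
CALL dial.anchor[d='1937-06-18']
RET  1937-06-18
CALL exchanger.express[v='3643'; u_from='kg'; u_to='g']
RET  3643000
CALL dial.weekday[]
RET  Friday


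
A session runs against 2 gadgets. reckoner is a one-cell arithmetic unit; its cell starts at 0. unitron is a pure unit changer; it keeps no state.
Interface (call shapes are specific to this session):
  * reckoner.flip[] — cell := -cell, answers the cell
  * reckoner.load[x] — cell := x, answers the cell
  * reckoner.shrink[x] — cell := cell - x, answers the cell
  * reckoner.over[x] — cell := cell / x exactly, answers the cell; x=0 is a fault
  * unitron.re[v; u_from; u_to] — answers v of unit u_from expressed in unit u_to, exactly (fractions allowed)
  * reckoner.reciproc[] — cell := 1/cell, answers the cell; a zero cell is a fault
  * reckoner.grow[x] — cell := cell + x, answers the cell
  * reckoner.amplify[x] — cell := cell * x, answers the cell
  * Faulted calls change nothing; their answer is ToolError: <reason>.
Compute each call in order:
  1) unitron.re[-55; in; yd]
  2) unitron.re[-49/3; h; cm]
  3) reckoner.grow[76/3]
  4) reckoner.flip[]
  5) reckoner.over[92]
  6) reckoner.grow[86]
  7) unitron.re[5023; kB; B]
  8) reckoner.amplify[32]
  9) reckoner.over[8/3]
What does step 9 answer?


[in] re -55 in yd
:: -55/36
[in] re -49/3 h cm
:: ToolError: incompatible units
[in] grow 76/3
:: 76/3
[in] flip
:: -76/3
[in] over 92
:: -19/69
[in] grow 86
:: 5915/69
[in] re 5023 kB B
:: 5023000
[in] amplify 32
:: 189280/69
[in] over 8/3
:: 23660/23

Answer: 23660/23


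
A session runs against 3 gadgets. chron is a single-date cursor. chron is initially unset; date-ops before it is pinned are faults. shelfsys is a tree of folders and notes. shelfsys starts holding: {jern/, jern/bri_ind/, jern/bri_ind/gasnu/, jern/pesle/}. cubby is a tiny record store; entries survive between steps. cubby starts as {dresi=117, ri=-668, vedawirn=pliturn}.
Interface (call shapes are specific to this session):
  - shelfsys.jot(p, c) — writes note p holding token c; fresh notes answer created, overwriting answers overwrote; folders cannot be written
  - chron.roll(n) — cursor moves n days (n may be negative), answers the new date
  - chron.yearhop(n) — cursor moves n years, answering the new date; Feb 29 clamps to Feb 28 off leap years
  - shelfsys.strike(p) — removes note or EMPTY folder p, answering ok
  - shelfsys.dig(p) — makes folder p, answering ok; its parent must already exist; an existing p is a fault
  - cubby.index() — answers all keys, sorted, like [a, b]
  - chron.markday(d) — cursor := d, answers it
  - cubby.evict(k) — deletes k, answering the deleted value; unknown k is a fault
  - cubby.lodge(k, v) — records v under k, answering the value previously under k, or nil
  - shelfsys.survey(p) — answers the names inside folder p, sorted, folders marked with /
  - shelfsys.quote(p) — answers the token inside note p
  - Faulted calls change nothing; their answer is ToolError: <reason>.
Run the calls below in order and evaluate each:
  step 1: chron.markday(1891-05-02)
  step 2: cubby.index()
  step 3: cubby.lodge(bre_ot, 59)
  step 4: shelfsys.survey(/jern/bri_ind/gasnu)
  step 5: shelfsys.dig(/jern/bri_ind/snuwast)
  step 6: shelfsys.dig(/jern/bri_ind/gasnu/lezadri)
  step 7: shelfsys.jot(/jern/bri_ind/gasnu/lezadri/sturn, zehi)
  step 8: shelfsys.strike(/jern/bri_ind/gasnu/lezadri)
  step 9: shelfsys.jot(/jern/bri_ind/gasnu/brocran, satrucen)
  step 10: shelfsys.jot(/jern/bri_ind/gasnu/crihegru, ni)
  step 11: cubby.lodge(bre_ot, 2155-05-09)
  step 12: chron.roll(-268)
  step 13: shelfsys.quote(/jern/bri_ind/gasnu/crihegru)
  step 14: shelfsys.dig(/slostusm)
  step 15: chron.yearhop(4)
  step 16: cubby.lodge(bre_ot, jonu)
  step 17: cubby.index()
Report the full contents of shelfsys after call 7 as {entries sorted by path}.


! chron.markday(d: 1891-05-02) : 1891-05-02
! cubby.index() : [dresi, ri, vedawirn]
! cubby.lodge(k: bre_ot, v: 59) : nil
! shelfsys.survey(p: /jern/bri_ind/gasnu) : []
! shelfsys.dig(p: /jern/bri_ind/snuwast) : ok
! shelfsys.dig(p: /jern/bri_ind/gasnu/lezadri) : ok
! shelfsys.jot(p: /jern/bri_ind/gasnu/lezadri/sturn, c: zehi) : created
! shelfsys.strike(p: /jern/bri_ind/gasnu/lezadri) : ToolError: not empty
! shelfsys.jot(p: /jern/bri_ind/gasnu/brocran, c: satrucen) : created
! shelfsys.jot(p: /jern/bri_ind/gasnu/crihegru, c: ni) : created
! cubby.lodge(k: bre_ot, v: 2155-05-09) : 59
! chron.roll(n: -268) : 1890-08-07
! shelfsys.quote(p: /jern/bri_ind/gasnu/crihegru) : ni
! shelfsys.dig(p: /slostusm) : ok
! chron.yearhop(n: 4) : 1894-08-07
! cubby.lodge(k: bre_ot, v: jonu) : 2155-05-09
! cubby.index() : [bre_ot, dresi, ri, vedawirn]

Answer: {jern/, jern/bri_ind/, jern/bri_ind/gasnu/, jern/bri_ind/gasnu/lezadri/, jern/bri_ind/gasnu/lezadri/sturn=zehi, jern/bri_ind/snuwast/, jern/pesle/}


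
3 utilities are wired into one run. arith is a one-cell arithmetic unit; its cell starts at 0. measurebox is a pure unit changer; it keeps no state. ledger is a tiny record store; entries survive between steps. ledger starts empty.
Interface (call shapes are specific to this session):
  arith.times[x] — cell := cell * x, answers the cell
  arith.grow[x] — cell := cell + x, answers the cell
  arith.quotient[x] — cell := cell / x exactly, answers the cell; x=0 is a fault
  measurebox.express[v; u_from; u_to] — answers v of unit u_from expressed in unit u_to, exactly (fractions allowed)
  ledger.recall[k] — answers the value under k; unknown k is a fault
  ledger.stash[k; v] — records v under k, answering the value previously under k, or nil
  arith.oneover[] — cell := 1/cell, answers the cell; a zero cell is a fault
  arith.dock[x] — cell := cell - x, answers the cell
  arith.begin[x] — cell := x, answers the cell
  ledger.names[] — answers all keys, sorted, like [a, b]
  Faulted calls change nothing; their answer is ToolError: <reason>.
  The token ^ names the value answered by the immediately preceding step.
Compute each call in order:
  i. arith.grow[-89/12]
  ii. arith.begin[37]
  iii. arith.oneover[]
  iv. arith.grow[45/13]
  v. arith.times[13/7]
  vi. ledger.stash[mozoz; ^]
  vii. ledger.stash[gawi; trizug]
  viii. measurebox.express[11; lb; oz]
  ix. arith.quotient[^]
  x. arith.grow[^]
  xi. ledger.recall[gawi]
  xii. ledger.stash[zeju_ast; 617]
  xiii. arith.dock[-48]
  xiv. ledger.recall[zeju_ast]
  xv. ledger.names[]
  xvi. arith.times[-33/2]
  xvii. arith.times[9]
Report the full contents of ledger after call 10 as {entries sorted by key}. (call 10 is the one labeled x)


-- 1. grow(x='-89/12') => -89/12
-- 2. begin(x='37') => 37
-- 3. oneover() => 1/37
-- 4. grow(x='45/13') => 1678/481
-- 5. times(x='13/7') => 1678/259
-- 6. stash(k='mozoz', v='^') => nil
-- 7. stash(k='gawi', v='trizug') => nil
-- 8. express(v='11', u_from='lb', u_to='oz') => 176
-- 9. quotient(x='^') => 839/22792
-- 10. grow(x='^') => 839/11396
-- 11. recall(k='gawi') => trizug
-- 12. stash(k='zeju_ast', v='617') => nil
-- 13. dock(x='-48') => 547847/11396
-- 14. recall(k='zeju_ast') => 617
-- 15. names() => [gawi, mozoz, zeju_ast]
-- 16. times(x='-33/2') => -1643541/2072
-- 17. times(x='9') => -14791869/2072

Answer: {gawi=trizug, mozoz=1678/259}


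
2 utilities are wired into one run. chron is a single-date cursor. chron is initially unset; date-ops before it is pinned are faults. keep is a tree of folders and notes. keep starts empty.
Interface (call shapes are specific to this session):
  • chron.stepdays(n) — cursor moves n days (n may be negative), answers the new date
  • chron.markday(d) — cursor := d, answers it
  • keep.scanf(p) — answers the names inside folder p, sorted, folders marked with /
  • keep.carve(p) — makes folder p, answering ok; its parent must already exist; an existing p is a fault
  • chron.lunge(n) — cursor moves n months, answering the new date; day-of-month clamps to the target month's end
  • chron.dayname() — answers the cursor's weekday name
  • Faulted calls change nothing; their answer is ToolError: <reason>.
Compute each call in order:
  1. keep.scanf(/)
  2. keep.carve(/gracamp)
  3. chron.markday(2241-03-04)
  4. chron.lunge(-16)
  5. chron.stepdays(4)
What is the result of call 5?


I run scanf using /, — result: [].
I invoke carve using /gracamp, and observe ok.
I run markday using 2241-03-04, and see 2241-03-04.
I use lunge using -16, yielding 2239-11-04.
Calling stepdays using 4, → 2239-11-08.

Answer: 2239-11-08


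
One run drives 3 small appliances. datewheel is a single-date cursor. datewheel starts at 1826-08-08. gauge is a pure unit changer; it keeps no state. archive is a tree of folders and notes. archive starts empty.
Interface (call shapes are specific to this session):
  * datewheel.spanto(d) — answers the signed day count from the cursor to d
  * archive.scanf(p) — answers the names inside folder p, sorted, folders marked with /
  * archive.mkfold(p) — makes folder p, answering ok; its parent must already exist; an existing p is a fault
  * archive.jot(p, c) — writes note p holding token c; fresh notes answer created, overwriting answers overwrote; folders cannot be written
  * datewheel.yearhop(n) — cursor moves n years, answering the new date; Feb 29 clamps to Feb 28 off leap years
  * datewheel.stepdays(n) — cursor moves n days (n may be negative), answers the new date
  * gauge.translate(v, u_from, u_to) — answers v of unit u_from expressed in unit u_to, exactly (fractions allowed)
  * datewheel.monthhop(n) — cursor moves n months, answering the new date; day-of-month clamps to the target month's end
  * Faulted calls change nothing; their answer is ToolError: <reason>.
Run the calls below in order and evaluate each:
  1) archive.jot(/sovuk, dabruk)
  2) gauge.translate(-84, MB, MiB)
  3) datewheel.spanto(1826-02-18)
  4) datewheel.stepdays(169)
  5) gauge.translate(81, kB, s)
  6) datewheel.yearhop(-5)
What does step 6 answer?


Answer: 1822-01-24

Derivation:
! archive.jot(p='/sovuk', c='dabruk') : created
! gauge.translate(v='-84', u_from='MB', u_to='MiB') : -328125/4096
! datewheel.spanto(d='1826-02-18') : -171
! datewheel.stepdays(n='169') : 1827-01-24
! gauge.translate(v='81', u_from='kB', u_to='s') : ToolError: incompatible units
! datewheel.yearhop(n='-5') : 1822-01-24
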